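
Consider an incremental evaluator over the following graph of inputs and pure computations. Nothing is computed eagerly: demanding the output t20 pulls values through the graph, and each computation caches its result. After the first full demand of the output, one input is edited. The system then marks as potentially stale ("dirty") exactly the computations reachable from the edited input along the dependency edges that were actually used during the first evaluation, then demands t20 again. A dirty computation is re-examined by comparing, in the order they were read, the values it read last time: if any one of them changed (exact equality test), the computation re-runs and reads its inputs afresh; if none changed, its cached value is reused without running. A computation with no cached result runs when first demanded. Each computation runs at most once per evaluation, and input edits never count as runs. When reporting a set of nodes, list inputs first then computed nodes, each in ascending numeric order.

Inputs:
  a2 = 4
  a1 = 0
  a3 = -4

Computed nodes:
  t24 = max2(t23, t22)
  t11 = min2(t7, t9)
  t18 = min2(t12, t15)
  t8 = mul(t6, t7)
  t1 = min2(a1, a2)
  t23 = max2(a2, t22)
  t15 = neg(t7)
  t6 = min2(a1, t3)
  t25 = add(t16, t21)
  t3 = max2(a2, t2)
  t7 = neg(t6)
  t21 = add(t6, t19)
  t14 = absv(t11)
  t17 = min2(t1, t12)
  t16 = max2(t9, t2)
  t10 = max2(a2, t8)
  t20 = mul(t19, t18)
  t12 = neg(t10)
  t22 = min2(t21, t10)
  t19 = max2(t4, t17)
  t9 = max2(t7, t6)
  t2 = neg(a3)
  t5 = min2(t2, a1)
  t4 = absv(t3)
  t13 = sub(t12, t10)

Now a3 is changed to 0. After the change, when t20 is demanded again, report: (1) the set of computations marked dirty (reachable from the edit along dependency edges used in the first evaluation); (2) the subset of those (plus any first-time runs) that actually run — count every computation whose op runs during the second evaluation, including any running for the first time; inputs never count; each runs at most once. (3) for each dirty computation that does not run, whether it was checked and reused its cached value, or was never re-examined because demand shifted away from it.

Initial pass — values computed on the first demand:
  t1 = min2(0, 4) = 0
  t2 = neg(-4) = 4
  t3 = max2(4, 4) = 4
  t4 = absv(4) = 4
  t6 = min2(0, 4) = 0
  t7 = neg(0) = 0
  t8 = mul(0, 0) = 0
  t10 = max2(4, 0) = 4
  t12 = neg(4) = -4
  t15 = neg(0) = 0
  t17 = min2(0, -4) = -4
  t18 = min2(-4, 0) = -4
  t19 = max2(4, -4) = 4
  t20 = mul(4, -4) = -16

Second demand — change propagation:
  t2: re-runs because a3 -4->0; new result 0.
  t3: re-runs because t2 4->0; new result 4 (unchanged).
  t4: re-examined; everything it read last time is the same (t3 unchanged) — cache 4 kept, no run.
  t6: re-examined; everything it read last time is the same (a1 unchanged, t3 unchanged) — cache 0 kept, no run.
  t7: re-examined; everything it read last time is the same (t6 unchanged) — cache 0 kept, no run.
  t8: re-examined; everything it read last time is the same (t6 unchanged, t7 unchanged) — cache 0 kept, no run.
  t10: re-examined; everything it read last time is the same (a2 unchanged, t8 unchanged) — cache 4 kept, no run.
  t12: re-examined; everything it read last time is the same (t10 unchanged) — cache -4 kept, no run.
  t15: re-examined; everything it read last time is the same (t7 unchanged) — cache 0 kept, no run.
  t17: re-examined; everything it read last time is the same (t1 unchanged, t12 unchanged) — cache -4 kept, no run.
  t18: re-examined; everything it read last time is the same (t12 unchanged, t15 unchanged) — cache -4 kept, no run.
  t19: re-examined; everything it read last time is the same (t4 unchanged, t17 unchanged) — cache 4 kept, no run.
  t20: re-examined; everything it read last time is the same (t19 unchanged, t18 unchanged) — cache -16 kept, no run.

The important point: t3 recomputes to an identical value, and the output ends up unchanged.

Dirty set: t2, t3, t4, t6, t7, t8, t10, t12, t15, t17, t18, t19, t20.
Run set: t2, t3 (2 run).
Re-examined without running (cache reused): t4, t6, t7, t8, t10, t12, t15, t17, t18, t19, t20.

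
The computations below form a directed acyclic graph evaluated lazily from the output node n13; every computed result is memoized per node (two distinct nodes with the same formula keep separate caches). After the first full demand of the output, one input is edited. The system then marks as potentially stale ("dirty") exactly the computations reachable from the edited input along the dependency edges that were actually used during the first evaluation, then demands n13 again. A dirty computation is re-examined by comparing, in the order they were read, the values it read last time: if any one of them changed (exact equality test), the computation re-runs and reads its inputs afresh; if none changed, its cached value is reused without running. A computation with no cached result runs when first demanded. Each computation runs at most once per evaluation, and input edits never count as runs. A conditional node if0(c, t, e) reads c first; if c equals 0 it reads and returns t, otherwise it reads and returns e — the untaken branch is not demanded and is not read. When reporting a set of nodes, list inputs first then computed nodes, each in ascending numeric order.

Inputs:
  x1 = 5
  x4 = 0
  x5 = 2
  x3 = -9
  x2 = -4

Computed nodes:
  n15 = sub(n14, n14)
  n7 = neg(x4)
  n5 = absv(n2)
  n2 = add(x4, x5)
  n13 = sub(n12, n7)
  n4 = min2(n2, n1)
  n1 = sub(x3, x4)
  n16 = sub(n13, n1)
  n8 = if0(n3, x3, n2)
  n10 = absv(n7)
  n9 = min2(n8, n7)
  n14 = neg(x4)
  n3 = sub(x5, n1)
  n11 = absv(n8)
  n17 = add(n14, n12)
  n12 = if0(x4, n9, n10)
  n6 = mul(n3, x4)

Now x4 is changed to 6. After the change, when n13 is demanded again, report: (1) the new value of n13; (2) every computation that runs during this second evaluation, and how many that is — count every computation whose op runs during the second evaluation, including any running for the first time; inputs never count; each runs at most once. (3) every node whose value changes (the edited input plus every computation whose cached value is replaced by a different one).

First demand of the output computes:
  n1 = sub(-9, 0) = -9
  n2 = add(0, 2) = 2
  n3 = sub(2, -9) = 11
  n7 = neg(0) = 0
  n8 = if0(n3=11 -> else branch n2) = 2
  n9 = min2(2, 0) = 0
  n12 = if0(x4=0 -> then branch n9) = 0
  n13 = sub(0, 0) = 0

After the edit, cleaning proceeds:
  n1: stays stale; no demand reaches it after the flip.
  n2: stays stale; no demand reaches it after the flip.
  n3: stays stale; no demand reaches it after the flip.
  n7: a read changed (x4 0->6) — executes, giving -6.
  n8: stays stale; no demand reaches it after the flip.
  n9: stays stale; no demand reaches it after the flip.
  n10: had never run; runs now, result 6.
  n12: a read changed (x4 0->6) — executes, giving 6.
  n13: a read changed (n12 0->6; n7 0->-6) — executes, giving 12.

Note the branch switch — demand abandons n1, n2, n3, n8, n9, which are never re-examined.

Demanding n13 again yields 12.
4 computations run: n7, n10, n12, n13.
The nodes whose values change: x4, n7, n12, n13.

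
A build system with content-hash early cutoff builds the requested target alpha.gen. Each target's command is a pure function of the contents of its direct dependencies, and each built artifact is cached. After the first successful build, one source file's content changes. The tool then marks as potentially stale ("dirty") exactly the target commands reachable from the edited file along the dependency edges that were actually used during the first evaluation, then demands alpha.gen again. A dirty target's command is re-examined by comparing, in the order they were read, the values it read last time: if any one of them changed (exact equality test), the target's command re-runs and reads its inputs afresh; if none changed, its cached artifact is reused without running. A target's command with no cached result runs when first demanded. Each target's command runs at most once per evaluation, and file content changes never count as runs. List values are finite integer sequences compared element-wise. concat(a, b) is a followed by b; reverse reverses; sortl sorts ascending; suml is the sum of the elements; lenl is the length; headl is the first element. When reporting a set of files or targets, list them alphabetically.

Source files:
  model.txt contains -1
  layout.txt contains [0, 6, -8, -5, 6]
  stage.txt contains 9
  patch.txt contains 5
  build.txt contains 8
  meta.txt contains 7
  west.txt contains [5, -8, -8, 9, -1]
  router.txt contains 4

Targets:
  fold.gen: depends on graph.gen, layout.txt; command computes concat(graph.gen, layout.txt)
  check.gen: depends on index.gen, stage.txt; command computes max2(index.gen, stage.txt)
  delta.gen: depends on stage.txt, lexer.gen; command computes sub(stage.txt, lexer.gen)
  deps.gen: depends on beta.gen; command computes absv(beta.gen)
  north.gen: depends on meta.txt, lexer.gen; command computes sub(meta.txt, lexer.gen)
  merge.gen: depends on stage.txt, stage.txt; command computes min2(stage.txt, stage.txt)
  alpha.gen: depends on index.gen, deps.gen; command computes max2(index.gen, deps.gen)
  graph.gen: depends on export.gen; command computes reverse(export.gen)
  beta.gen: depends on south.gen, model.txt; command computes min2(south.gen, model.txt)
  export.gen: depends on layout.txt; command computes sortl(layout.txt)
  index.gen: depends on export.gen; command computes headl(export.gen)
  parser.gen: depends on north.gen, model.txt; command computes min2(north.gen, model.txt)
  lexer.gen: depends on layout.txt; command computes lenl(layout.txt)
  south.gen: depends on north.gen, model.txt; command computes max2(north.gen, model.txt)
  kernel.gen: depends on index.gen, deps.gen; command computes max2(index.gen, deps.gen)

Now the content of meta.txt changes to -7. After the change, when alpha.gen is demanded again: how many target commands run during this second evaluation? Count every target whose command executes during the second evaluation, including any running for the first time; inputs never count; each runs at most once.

Target commands that run: beta.gen, north.gen, south.gen — 3 in total.
Key observation: the change is absorbed at beta.gen — it re-runs but produces the same value, and the output's value is unchanged.

First evaluation (everything demanded from the output):
  export.gen = sortl([0, 6, -8, -5, 6]) = [-8, -5, 0, 6, 6]
  index.gen = headl([-8, -5, 0, 6, 6]) = -8
  lexer.gen = lenl([0, 6, -8, -5, 6]) = 5
  north.gen = sub(7, 5) = 2
  south.gen = max2(2, -1) = 2
  beta.gen = min2(2, -1) = -1
  deps.gen = absv(-1) = 1
  alpha.gen = max2(-8, 1) = 1

Propagation after the edit:
  north.gen: runs — meta.txt 7->-7; result -12.
  south.gen: runs — north.gen 2->-12; result -1.
  beta.gen: runs — south.gen 2->-1; result -1 (same value as before).
  deps.gen: checked — values it read are unchanged (beta.gen unchanged); reused cached 1 without running.
  alpha.gen: checked — values it read are unchanged (index.gen unchanged, deps.gen unchanged); reused cached 1 without running.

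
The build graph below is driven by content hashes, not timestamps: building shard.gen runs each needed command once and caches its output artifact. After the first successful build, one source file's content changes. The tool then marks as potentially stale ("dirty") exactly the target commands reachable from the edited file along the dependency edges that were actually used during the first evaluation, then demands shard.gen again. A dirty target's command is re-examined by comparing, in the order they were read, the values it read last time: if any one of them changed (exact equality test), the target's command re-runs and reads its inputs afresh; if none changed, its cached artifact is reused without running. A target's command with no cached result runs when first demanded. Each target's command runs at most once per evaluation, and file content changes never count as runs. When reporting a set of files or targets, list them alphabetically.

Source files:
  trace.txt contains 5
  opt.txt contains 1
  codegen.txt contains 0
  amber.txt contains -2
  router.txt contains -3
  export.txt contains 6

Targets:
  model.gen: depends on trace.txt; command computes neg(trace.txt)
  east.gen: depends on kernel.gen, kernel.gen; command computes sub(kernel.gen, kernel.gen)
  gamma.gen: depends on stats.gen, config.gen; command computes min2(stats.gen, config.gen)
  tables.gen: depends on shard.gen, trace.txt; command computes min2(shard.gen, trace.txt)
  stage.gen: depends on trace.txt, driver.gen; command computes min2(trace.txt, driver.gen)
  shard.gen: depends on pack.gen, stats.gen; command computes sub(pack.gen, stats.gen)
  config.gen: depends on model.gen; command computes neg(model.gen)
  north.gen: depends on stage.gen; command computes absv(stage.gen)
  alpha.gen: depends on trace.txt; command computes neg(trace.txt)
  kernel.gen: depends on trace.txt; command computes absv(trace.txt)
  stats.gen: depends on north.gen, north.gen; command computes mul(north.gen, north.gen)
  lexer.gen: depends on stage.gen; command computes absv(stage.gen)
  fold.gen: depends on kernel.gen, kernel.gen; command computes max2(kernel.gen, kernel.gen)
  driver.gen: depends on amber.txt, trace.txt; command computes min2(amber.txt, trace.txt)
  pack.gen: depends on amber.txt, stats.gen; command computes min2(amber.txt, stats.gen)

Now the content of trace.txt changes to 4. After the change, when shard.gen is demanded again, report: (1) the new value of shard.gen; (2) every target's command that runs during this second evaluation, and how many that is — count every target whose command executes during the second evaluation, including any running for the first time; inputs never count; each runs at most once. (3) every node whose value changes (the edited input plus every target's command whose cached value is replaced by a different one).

shard.gen now evaluates to -6.
Run set: driver.gen, stage.gen (2 run).
Changed values: trace.txt.
The important point: at north.gen every value read last time is unchanged, so the dirty flag clears without a run.

Initial pass — values computed on the first demand:
  driver.gen = min2(-2, 5) = -2
  stage.gen = min2(5, -2) = -2
  north.gen = absv(-2) = 2
  stats.gen = mul(2, 2) = 4
  pack.gen = min2(-2, 4) = -2
  shard.gen = sub(-2, 4) = -6

Second demand — change propagation:
  driver.gen: re-runs because trace.txt 5->4; new result -2 (unchanged).
  stage.gen: re-runs because trace.txt 5->4; new result -2 (unchanged).
  north.gen: re-examined; everything it read last time is the same (stage.gen unchanged) — cache 2 kept, no run.
  stats.gen: re-examined; everything it read last time is the same (north.gen unchanged, north.gen unchanged) — cache 4 kept, no run.
  pack.gen: re-examined; everything it read last time is the same (amber.txt unchanged, stats.gen unchanged) — cache -2 kept, no run.
  shard.gen: re-examined; everything it read last time is the same (pack.gen unchanged, stats.gen unchanged) — cache -6 kept, no run.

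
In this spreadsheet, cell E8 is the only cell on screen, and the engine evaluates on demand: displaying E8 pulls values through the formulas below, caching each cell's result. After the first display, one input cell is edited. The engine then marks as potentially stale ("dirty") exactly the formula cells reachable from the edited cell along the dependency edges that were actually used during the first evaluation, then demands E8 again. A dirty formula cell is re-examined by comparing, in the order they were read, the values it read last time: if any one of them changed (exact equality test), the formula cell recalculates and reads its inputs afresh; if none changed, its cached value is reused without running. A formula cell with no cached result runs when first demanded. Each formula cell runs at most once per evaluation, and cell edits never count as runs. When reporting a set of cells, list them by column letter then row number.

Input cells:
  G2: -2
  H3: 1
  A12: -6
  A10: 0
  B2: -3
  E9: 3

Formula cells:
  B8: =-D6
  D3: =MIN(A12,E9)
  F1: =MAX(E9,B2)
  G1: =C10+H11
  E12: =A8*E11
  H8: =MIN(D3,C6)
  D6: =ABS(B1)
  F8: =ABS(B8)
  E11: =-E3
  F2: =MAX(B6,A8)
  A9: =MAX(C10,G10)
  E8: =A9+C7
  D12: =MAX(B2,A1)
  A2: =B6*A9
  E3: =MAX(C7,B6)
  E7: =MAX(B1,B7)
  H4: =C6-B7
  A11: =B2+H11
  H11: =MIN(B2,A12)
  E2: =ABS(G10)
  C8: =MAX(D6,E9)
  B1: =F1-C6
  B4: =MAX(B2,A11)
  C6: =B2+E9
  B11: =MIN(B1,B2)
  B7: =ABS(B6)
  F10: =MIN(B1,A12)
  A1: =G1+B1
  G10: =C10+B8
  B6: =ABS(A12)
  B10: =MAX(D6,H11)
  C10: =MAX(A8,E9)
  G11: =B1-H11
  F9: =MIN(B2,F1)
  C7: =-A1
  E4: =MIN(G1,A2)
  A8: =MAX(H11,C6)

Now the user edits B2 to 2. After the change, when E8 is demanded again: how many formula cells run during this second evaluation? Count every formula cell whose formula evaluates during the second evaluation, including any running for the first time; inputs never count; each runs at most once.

Initial pass — values computed on the first demand:
  C6 = -3 + 3 = 0
  F1 = MAX(3, -3) = 3
  B1 = 3 - 0 = 3
  D6 = ABS(3) = 3
  B8 = -(3) = -3
  H11 = MIN(-3, -6) = -6
  A8 = MAX(-6, 0) = 0
  C10 = MAX(0, 3) = 3
  G1 = 3 + -6 = -3
  A1 = -3 + 3 = 0
  C7 = -(0) = 0
  G10 = 3 + -3 = 0
  A9 = MAX(3, 0) = 3
  E8 = 3 + 0 = 3

Second demand — change propagation:
  C6: re-runs because B2 -3->2; new result 5.
  F1: re-runs because B2 -3->2; new result 3 (unchanged).
  B1: re-runs because C6 0->5; new result -2.
  D6: re-runs because B1 3->-2; new result 2.
  B8: re-runs because D6 3->2; new result -2.
  H11: re-runs because B2 -3->2; new result -6 (unchanged).
  A8: re-runs because C6 0->5; new result 5.
  C10: re-runs because A8 0->5; new result 5.
  G1: re-runs because C10 3->5; new result -1.
  A1: re-runs because G1 -3->-1; B1 3->-2; new result -3.
  C7: re-runs because A1 0->-3; new result 3.
  G10: re-runs because C10 3->5; B8 -3->-2; new result 3.
  A9: re-runs because C10 3->5; G10 0->3; new result 5.
  E8: re-runs because A9 3->5; C7 0->3; new result 8.

Run set: A1, A8, A9, B1, B8, C6, C7, C10, D6, E8, F1, G1, G10, H11 (14 run).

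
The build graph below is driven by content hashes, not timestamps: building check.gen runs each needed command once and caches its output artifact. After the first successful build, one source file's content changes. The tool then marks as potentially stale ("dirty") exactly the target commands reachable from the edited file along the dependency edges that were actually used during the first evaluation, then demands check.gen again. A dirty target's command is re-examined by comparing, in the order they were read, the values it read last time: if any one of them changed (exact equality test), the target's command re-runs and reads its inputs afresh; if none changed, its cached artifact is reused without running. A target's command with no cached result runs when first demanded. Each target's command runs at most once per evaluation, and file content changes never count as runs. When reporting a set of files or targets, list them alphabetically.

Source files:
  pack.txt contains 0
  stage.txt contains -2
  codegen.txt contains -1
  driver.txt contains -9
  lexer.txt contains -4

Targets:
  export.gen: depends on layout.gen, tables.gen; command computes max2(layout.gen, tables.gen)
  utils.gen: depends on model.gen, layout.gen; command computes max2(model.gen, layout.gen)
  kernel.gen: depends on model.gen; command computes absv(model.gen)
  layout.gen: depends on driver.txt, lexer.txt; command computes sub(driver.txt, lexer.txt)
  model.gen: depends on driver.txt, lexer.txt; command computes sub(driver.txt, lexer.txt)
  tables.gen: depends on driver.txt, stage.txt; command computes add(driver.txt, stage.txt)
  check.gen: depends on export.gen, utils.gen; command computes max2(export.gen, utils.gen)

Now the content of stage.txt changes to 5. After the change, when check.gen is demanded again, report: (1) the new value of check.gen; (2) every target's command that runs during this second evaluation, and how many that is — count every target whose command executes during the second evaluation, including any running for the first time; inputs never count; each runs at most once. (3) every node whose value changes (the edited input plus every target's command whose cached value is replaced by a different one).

Initial pass — values computed on the first demand:
  layout.gen = sub(-9, -4) = -5
  model.gen = sub(-9, -4) = -5
  tables.gen = add(-9, -2) = -11
  export.gen = max2(-5, -11) = -5
  utils.gen = max2(-5, -5) = -5
  check.gen = max2(-5, -5) = -5

Second demand — change propagation:
  tables.gen: re-runs because stage.txt -2->5; new result -4.
  export.gen: re-runs because tables.gen -11->-4; new result -4.
  check.gen: re-runs because export.gen -5->-4; new result -4.

check.gen now evaluates to -4.
Run set: check.gen, export.gen, tables.gen (3 run).
Changed values: check.gen, export.gen, stage.txt, tables.gen.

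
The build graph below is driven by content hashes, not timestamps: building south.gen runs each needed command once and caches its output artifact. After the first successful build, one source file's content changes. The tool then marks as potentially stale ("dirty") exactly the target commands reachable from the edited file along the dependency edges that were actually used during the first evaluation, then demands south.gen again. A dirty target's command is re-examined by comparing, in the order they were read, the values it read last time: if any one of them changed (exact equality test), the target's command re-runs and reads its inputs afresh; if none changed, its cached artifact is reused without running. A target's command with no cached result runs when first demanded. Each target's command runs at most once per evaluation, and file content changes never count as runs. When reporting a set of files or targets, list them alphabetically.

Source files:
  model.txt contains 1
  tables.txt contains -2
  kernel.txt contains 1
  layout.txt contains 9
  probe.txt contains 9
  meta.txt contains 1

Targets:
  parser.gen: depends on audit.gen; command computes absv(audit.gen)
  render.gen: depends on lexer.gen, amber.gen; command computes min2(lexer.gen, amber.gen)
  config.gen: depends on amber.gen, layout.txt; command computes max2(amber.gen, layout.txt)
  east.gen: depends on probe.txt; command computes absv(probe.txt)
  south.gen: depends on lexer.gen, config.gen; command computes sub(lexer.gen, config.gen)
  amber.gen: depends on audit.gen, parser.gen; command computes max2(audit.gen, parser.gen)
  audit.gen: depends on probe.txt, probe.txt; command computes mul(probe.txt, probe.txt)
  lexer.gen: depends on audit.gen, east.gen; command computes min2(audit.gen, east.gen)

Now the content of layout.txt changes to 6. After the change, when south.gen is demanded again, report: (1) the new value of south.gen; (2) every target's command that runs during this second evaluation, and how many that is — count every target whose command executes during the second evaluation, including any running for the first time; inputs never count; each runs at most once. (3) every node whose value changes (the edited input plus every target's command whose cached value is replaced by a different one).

south.gen now evaluates to -72.
Run set: config.gen (1 run).
Changed values: layout.txt.
The important point: config.gen recomputes to an identical value, and the output ends up unchanged.

Initial pass — values computed on the first demand:
  audit.gen = mul(9, 9) = 81
  east.gen = absv(9) = 9
  lexer.gen = min2(81, 9) = 9
  parser.gen = absv(81) = 81
  amber.gen = max2(81, 81) = 81
  config.gen = max2(81, 9) = 81
  south.gen = sub(9, 81) = -72

Second demand — change propagation:
  config.gen: re-runs because layout.txt 9->6; new result 81 (unchanged).
  south.gen: re-examined; everything it read last time is the same (lexer.gen unchanged, config.gen unchanged) — cache -72 kept, no run.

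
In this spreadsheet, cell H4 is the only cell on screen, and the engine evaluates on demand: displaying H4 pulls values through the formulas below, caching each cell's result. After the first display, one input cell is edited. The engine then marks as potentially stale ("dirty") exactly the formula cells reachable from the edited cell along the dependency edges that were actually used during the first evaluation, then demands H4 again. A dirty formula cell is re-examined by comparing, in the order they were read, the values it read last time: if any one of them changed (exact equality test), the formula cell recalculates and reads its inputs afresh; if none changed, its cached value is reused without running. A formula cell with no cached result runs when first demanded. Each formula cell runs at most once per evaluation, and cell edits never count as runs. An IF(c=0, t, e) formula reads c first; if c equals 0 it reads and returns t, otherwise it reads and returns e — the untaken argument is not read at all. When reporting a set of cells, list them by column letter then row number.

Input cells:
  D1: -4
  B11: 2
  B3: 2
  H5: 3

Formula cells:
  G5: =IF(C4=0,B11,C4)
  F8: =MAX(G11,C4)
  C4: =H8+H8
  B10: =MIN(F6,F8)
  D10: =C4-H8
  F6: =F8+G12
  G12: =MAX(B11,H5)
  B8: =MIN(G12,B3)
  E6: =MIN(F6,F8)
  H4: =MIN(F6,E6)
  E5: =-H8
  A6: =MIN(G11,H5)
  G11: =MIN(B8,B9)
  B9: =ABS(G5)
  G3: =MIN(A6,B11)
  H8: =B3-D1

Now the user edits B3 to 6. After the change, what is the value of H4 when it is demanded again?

H4 now evaluates to 20.

Initial pass — values computed on the first demand:
  G12 = MAX(2, 3) = 3
  B8 = MIN(3, 2) = 2
  H8 = 2 - -4 = 6
  C4 = 6 + 6 = 12
  G5 = IF(C4=0: C4=12 -> else branch C4) = 12
  B9 = ABS(12) = 12
  G11 = MIN(2, 12) = 2
  F8 = MAX(2, 12) = 12
  F6 = 12 + 3 = 15
  E6 = MIN(15, 12) = 12
  H4 = MIN(15, 12) = 12

Second demand — change propagation:
  B8: re-runs because B3 2->6; new result 3.
  H8: re-runs because B3 2->6; new result 10.
  C4: re-runs because H8 6->10; H8 6->10; new result 20.
  G5: re-runs because C4 12->20; C4 12->20; new result 20.
  B9: re-runs because G5 12->20; new result 20.
  G11: re-runs because B8 2->3; B9 12->20; new result 3.
  F8: re-runs because G11 2->3; C4 12->20; new result 20.
  F6: re-runs because F8 12->20; new result 23.
  E6: re-runs because F6 15->23; F8 12->20; new result 20.
  H4: re-runs because F6 15->23; E6 12->20; new result 20.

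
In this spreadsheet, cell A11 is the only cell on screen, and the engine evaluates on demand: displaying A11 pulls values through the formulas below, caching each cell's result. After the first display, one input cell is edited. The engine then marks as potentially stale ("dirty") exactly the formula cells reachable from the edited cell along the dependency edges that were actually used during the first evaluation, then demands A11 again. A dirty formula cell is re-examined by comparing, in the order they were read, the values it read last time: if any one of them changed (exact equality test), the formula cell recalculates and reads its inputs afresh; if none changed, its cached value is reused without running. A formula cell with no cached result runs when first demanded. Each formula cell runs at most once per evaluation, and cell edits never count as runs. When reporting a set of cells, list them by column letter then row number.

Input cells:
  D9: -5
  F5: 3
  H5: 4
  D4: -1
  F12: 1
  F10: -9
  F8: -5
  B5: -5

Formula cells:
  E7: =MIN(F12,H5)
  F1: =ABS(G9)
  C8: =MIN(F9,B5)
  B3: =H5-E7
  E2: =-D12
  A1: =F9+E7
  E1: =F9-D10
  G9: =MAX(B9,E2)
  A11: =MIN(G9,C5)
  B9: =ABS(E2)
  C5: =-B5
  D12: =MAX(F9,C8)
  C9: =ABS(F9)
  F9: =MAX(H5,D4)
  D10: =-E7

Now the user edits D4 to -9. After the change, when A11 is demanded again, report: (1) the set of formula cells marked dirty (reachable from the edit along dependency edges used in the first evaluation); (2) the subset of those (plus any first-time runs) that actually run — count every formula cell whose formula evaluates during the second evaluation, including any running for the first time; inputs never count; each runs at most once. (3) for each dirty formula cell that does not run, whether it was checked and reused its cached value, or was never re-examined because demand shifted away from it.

Initial pass — values computed on the first demand:
  C5 = -(-5) = 5
  F9 = MAX(4, -1) = 4
  C8 = MIN(4, -5) = -5
  D12 = MAX(4, -5) = 4
  E2 = -(4) = -4
  B9 = ABS(-4) = 4
  G9 = MAX(4, -4) = 4
  A11 = MIN(4, 5) = 4

Second demand — change propagation:
  F9: re-runs because D4 -1->-9; new result 4 (unchanged).
  C8: re-examined; everything it read last time is the same (F9 unchanged, B5 unchanged) — cache -5 kept, no run.
  D12: re-examined; everything it read last time is the same (F9 unchanged, C8 unchanged) — cache 4 kept, no run.
  E2: re-examined; everything it read last time is the same (D12 unchanged) — cache -4 kept, no run.
  B9: re-examined; everything it read last time is the same (E2 unchanged) — cache 4 kept, no run.
  G9: re-examined; everything it read last time is the same (B9 unchanged, E2 unchanged) — cache 4 kept, no run.
  A11: re-examined; everything it read last time is the same (G9 unchanged, C5 unchanged) — cache 4 kept, no run.

The important point: F9 recomputes to an identical value, and the output ends up unchanged.

Dirty set: A11, B9, C8, D12, E2, F9, G9.
Run set: F9 (1 run).
Re-examined without running (cache reused): A11, B9, C8, D12, E2, G9.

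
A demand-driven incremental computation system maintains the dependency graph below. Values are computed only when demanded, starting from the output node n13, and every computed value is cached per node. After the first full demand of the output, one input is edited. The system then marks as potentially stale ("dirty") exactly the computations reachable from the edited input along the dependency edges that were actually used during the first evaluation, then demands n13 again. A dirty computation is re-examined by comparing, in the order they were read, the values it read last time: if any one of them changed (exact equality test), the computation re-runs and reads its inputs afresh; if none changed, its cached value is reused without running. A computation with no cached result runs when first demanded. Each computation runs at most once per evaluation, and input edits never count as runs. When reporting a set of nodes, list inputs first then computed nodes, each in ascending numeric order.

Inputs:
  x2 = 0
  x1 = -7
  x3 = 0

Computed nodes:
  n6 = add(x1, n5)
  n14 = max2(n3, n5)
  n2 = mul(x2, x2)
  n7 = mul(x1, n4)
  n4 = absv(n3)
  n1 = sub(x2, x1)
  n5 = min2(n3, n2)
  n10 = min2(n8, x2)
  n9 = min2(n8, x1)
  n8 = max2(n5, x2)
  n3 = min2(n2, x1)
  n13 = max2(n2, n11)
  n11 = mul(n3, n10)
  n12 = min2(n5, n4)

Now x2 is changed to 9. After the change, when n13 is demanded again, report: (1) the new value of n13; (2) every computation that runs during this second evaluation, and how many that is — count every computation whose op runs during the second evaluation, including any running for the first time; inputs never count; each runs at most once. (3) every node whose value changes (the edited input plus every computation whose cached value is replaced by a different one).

First evaluation (everything demanded from the output):
  n2 = mul(0, 0) = 0
  n3 = min2(0, -7) = -7
  n5 = min2(-7, 0) = -7
  n8 = max2(-7, 0) = 0
  n10 = min2(0, 0) = 0
  n11 = mul(-7, 0) = 0
  n13 = max2(0, 0) = 0

Propagation after the edit:
  n2: runs — x2 0->9; x2 0->9; result 81.
  n3: runs — n2 0->81; result -7 (same value as before).
  n5: runs — n2 0->81; result -7 (same value as before).
  n8: runs — x2 0->9; result 9.
  n10: runs — n8 0->9; x2 0->9; result 9.
  n11: runs — n10 0->9; result -63.
  n13: runs — n2 0->81; n11 0->-63; result 81.

New value of n13: 81.
Computations that run: n2, n3, n5, n8, n10, n11, n13 — 7 in total.
Values that change: x2, n2, n8, n10, n11, n13.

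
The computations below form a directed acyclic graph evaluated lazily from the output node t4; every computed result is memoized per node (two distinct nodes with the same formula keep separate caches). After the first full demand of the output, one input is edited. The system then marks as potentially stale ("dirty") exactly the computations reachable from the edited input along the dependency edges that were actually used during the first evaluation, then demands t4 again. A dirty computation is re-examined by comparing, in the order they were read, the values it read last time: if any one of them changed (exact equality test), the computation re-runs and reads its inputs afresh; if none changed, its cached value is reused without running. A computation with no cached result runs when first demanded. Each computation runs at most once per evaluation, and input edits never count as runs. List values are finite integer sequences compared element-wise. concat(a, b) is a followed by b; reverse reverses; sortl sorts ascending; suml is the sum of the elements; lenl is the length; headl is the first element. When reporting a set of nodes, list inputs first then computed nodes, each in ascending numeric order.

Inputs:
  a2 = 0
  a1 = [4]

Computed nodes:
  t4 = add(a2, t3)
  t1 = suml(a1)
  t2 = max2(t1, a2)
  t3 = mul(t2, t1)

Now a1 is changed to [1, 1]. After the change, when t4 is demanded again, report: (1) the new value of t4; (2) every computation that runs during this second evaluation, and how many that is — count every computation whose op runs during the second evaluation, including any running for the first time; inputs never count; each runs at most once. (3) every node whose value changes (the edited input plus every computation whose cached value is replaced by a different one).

First demand of the output computes:
  t1 = suml([4]) = 4
  t2 = max2(4, 0) = 4
  t3 = mul(4, 4) = 16
  t4 = add(0, 16) = 16

After the edit, cleaning proceeds:
  t1: a read changed (a1 [4]->[1, 1]) — executes, giving 2.
  t2: a read changed (t1 4->2) — executes, giving 2.
  t3: a read changed (t2 4->2; t1 4->2) — executes, giving 4.
  t4: a read changed (t3 16->4) — executes, giving 4.

Demanding t4 again yields 4.
4 computations run: t1, t2, t3, t4.
The nodes whose values change: a1, t1, t2, t3, t4.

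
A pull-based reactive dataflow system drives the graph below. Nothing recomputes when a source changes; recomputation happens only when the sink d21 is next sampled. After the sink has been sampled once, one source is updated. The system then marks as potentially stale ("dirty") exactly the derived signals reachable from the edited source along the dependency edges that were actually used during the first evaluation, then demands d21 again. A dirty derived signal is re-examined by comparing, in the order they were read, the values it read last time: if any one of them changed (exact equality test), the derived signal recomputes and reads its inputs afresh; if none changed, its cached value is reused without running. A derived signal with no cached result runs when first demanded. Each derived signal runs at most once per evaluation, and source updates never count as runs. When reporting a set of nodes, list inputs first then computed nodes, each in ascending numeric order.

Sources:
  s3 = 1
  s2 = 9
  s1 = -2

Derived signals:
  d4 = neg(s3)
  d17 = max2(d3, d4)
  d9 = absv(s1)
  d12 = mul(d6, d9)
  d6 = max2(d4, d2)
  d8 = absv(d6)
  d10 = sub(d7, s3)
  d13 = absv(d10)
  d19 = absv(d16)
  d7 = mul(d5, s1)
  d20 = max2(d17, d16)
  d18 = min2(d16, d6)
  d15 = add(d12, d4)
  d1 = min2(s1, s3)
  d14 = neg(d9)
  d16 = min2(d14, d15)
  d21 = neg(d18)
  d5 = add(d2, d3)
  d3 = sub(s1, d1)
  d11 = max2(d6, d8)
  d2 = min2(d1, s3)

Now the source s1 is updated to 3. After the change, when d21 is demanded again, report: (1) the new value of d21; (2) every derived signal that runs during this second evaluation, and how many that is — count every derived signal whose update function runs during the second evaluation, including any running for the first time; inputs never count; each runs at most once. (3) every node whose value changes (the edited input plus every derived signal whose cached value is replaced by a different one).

First evaluation (everything demanded from the output):
  d1 = min2(-2, 1) = -2
  d2 = min2(-2, 1) = -2
  d4 = neg(1) = -1
  d6 = max2(-1, -2) = -1
  d9 = absv(-2) = 2
  d12 = mul(-1, 2) = -2
  d14 = neg(2) = -2
  d15 = add(-2, -1) = -3
  d16 = min2(-2, -3) = -3
  d18 = min2(-3, -1) = -3
  d21 = neg(-3) = 3

Propagation after the edit:
  d1: runs — s1 -2->3; result 1.
  d2: runs — d1 -2->1; result 1.
  d6: runs — d2 -2->1; result 1.
  d9: runs — s1 -2->3; result 3.
  d12: runs — d6 -1->1; d9 2->3; result 3.
  d14: runs — d9 2->3; result -3.
  d15: runs — d12 -2->3; result 2.
  d16: runs — d14 -2->-3; d15 -3->2; result -3 (same value as before).
  d18: runs — d6 -1->1; result -3 (same value as before).
  d21: checked — values it read are unchanged (d18 unchanged); reused cached 3 without running.

Key observation: the cutoff stops propagation at d21 — its inputs' values are unchanged, so it reuses its cache.

New value of d21: 3.
Derived signals that run: d1, d2, d6, d9, d12, d14, d15, d16, d18 — 9 in total.
Values that change: s1, d1, d2, d6, d9, d12, d14, d15.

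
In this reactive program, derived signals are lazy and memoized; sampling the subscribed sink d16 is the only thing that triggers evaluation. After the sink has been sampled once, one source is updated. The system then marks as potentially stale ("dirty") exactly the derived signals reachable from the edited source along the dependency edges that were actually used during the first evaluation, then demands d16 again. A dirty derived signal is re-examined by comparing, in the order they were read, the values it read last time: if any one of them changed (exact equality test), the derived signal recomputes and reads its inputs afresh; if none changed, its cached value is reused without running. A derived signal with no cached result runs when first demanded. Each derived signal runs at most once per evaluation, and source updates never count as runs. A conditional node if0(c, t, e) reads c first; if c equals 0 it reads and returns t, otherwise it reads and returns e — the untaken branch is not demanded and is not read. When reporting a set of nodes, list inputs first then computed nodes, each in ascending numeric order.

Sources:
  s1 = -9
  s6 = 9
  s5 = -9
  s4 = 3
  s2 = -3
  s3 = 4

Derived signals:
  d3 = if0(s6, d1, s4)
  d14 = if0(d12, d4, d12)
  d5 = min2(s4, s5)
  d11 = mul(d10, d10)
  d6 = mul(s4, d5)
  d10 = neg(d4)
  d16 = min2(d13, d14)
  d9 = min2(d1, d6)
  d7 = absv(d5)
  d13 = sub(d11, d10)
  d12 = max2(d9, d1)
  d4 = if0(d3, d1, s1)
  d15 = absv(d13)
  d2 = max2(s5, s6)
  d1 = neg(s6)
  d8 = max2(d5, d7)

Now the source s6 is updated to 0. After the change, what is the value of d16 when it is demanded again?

First demand of the output computes:
  d1 = neg(9) = -9
  d3 = if0(s6=9 -> else branch s4) = 3
  d4 = if0(d3=3 -> else branch s1) = -9
  d5 = min2(3, -9) = -9
  d6 = mul(3, -9) = -27
  d9 = min2(-9, -27) = -27
  d10 = neg(-9) = 9
  d11 = mul(9, 9) = 81
  d12 = max2(-27, -9) = -9
  d13 = sub(81, 9) = 72
  d14 = if0(d12=-9 -> else branch d12) = -9
  d16 = min2(72, -9) = -9

After the edit, cleaning proceeds:
  d1: a read changed (s6 9->0) — executes, giving 0.
  d3: a read changed (s6 9->0) — executes, giving 0.
  d4: a read changed (d3 3->0) — executes, giving 0.
  d9: a read changed (d1 -9->0) — executes, giving -27 — identical to its old value.
  d10: a read changed (d4 -9->0) — executes, giving 0.
  d11: a read changed (d10 9->0; d10 9->0) — executes, giving 0.
  d12: a read changed (d1 -9->0) — executes, giving 0.
  d13: a read changed (d11 81->0; d10 9->0) — executes, giving 0.
  d14: a read changed (d12 -9->0; d12 -9->0) — executes, giving 0.
  d16: a read changed (d13 72->0; d14 -9->0) — executes, giving 0.

Demanding d16 again yields 0.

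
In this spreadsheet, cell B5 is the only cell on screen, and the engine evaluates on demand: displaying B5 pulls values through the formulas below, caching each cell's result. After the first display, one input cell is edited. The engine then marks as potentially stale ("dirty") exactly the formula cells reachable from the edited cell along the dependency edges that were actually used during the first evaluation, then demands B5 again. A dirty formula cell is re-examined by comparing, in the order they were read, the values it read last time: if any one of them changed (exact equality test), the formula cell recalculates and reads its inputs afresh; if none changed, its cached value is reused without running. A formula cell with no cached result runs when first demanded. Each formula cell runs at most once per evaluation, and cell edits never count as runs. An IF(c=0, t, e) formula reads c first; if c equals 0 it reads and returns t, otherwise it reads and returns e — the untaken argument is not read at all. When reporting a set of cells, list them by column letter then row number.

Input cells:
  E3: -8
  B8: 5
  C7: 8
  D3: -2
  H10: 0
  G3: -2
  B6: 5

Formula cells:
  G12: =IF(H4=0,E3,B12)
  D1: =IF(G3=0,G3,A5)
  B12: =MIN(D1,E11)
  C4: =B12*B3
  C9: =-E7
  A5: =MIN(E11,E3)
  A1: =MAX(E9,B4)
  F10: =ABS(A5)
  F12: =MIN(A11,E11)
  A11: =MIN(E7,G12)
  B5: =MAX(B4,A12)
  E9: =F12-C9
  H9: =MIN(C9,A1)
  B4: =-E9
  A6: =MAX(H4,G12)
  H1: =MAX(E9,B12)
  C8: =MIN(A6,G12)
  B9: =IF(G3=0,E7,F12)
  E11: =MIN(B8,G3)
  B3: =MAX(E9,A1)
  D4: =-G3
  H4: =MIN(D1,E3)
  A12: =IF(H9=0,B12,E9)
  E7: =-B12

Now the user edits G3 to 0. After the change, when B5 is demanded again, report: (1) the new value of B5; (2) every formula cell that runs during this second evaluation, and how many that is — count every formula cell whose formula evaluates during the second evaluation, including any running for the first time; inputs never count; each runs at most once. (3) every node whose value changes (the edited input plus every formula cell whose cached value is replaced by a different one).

B5 now evaluates to 0.
Run set: A11, A12, B12, C9, D1, E7, E9, E11, F12, G12, H4, H9 (12 run).
Changed values: A11, B12, C9, D1, E7, E11, F12, G3, G12, H9.
The important point: the flipped condition redirects demand; A5 is left stale, never re-checked.

Initial pass — values computed on the first demand:
  E11 = MIN(5, -2) = -2
  A5 = MIN(-2, -8) = -8
  D1 = IF(G3=0: G3=-2 -> else branch A5) = -8
  B12 = MIN(-8, -2) = -8
  E7 = -(-8) = 8
  C9 = -(8) = -8
  H4 = MIN(-8, -8) = -8
  G12 = IF(H4=0: H4=-8 -> else branch B12) = -8
  A11 = MIN(8, -8) = -8
  F12 = MIN(-8, -2) = -8
  E9 = -8 - -8 = 0
  B4 = -(0) = 0
  A1 = MAX(0, 0) = 0
  H9 = MIN(-8, 0) = -8
  A12 = IF(H9=0: H9=-8 -> else branch E9) = 0
  B5 = MAX(0, 0) = 0

Second demand — change propagation:
  E11: re-runs because G3 -2->0; new result 0.
  A5: dirty yet unreached — the second evaluation never asks for it.
  D1: re-runs because G3 -2->0; new result 0.
  B12: re-runs because D1 -8->0; E11 -2->0; new result 0.
  E7: re-runs because B12 -8->0; new result 0.
  C9: re-runs because E7 8->0; new result 0.
  H4: re-runs because D1 -8->0; new result -8 (unchanged).
  G12: re-runs because B12 -8->0; new result 0.
  A11: re-runs because E7 8->0; G12 -8->0; new result 0.
  F12: re-runs because A11 -8->0; E11 -2->0; new result 0.
  E9: re-runs because F12 -8->0; C9 -8->0; new result 0 (unchanged).
  B4: re-examined; everything it read last time is the same (E9 unchanged) — cache 0 kept, no run.
  A1: re-examined; everything it read last time is the same (E9 unchanged, B4 unchanged) — cache 0 kept, no run.
  H9: re-runs because C9 -8->0; new result 0.
  A12: re-runs because H9 -8->0; new result 0 (unchanged).
  B5: re-examined; everything it read last time is the same (B4 unchanged, A12 unchanged) — cache 0 kept, no run.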